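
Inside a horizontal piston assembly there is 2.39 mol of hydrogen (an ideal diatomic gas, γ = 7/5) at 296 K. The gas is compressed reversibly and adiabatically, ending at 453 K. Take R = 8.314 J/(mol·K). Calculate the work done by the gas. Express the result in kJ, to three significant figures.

Adiabatic ⇒ Q = 0, so W_by = −ΔU = nCᵥ(T₁ − T₂).
Cᵥ = 5R/2 = 20.79 J/(mol·K).
W = (2.39)(20.79)(296 − 453) = -7799 J.

W ≈ -7.80 kJ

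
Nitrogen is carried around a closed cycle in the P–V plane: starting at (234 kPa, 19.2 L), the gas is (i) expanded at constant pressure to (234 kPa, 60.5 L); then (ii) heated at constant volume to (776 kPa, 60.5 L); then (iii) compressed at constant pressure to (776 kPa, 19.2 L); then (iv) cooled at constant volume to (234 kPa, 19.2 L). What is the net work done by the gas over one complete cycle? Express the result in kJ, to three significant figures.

W_net ≈ -22.4 kJ

Constant-volume legs do no work.
W(i) = (234)(60.5 − 19.2) = 9664 J; W(iii) = (776)(19.2 − 60.5) = -32049 J.
W_net = 9664 − 32049 = -22385 J (the counter-clockwise enclosed area).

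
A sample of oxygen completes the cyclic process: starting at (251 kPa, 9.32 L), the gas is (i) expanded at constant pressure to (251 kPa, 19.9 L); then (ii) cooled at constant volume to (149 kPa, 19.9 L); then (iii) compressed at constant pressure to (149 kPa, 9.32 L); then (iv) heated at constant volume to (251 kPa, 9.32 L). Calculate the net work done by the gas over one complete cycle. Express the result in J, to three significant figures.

W_net ≈ 1080 J

Constant-volume legs do no work.
W(i) = (251)(19.9 − 9.32) = 2656 J; W(iii) = (149)(9.32 − 19.9) = -1576 J.
W_net = 2656 − 1576 = 1079 J (the clockwise enclosed area).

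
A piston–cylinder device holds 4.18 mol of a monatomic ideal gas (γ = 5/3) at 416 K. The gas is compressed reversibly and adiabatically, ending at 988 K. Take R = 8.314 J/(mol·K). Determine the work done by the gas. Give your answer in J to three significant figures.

Adiabatic ⇒ Q = 0, so W_by = −ΔU = nCᵥ(T₁ − T₂).
Cᵥ = 3R/2 = 12.47 J/(mol·K).
W = (4.18)(12.47)(416 − 988) = -29818 J.

W ≈ -29800 J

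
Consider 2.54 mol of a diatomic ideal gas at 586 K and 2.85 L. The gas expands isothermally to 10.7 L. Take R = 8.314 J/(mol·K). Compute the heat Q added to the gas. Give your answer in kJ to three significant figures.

Q ≈ 16.4 kJ

Isothermal ⇒ ΔU = 0, so Q = W = nRT ln(V₂/V₁).
Q = (2.54)(8.314)(586) ln(10.7/2.85) = 12375 × 1.323 = 16371 J.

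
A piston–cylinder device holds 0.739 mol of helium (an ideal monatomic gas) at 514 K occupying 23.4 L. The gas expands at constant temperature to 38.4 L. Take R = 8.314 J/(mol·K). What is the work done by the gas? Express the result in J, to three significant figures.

Isothermal: W = nRT ln(V₂/V₁).
W = (0.739)(8.314)(514) × ln(38.4/23.4)
  = 3158 × 0.4953
W_by_gas = 1564 J.

W ≈ 1560 J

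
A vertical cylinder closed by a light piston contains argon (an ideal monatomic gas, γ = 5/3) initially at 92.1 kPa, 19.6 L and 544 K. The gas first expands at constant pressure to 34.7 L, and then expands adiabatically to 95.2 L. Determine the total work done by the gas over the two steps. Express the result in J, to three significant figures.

W_total ≈ 3740 J

Step 1 (isobaric): W = PΔV = (92.1 kPa)(34.7 − 19.6 L) = 1391 J.
After step 1: P = 92.1 kPa, V = 34.7 L, T = 963.1 K.
Step 2 (adiabatic): W = (P₁V₁ − P₂V₂)/(γ−1) = (3196 − 1631)/0.667 = 2348 J.
W_total = 1391 + 2348 = 3738 J.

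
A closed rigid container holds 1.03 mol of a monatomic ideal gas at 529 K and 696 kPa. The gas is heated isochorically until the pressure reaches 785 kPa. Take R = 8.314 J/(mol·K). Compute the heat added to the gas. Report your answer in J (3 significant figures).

Q ≈ 869 J

Constant volume ⇒ W = 0, so Q = ΔU = nCᵥΔT with Cᵥ = 3R/2 = 12.47 J/(mol·K).
At constant V, T₂/T₁ = P₂/P₁ ⇒ ΔT = T₁(P₂/P₁ − 1) = 529·(785/696 − 1) = 67.65 K.
ΔU = (1.03)(12.47)(67.65) = 868.9 J.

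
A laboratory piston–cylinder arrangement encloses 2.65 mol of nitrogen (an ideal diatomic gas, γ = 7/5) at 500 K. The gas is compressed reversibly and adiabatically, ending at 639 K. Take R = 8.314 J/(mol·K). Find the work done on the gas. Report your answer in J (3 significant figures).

W ≈ 7660 J

Adiabatic ⇒ Q = 0, so W_by = −ΔU = nCᵥ(T₁ − T₂).
Cᵥ = 5R/2 = 20.79 J/(mol·K).
W = (2.65)(20.79)(500 − 639) = -7656 J.
Work on gas = −W_by = 7656 J.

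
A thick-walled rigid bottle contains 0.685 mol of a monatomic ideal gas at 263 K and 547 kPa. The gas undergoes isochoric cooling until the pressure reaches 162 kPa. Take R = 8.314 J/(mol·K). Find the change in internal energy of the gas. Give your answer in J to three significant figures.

ΔU ≈ -1580 J

Constant volume ⇒ W = 0, so Q = ΔU = nCᵥΔT with Cᵥ = 3R/2 = 12.47 J/(mol·K).
At constant V, T₂/T₁ = P₂/P₁ ⇒ ΔT = T₁(P₂/P₁ − 1) = 263·(162/547 − 1) = -185.1 K.
ΔU = (0.685)(12.47)(-185.1) = -1581 J.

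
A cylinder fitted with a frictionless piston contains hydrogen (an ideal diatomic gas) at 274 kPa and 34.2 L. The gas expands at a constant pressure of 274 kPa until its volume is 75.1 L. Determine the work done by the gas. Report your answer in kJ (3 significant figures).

W ≈ 11.2 kJ

Isobaric: W = P ΔV.
W = (274 kPa)(75.1 − 34.2 L) = (274)(40.9) = 11207 J.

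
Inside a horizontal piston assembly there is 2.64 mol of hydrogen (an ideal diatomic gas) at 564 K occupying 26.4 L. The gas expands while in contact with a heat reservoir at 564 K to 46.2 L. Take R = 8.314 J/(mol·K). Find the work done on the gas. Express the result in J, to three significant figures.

W ≈ -6930 J

Isothermal: W = nRT ln(V₂/V₁).
W = (2.64)(8.314)(564) × ln(46.2/26.4)
  = 12379 × 0.5596
W_by_gas = 6928 J; work on gas = −W_by = -6928 J.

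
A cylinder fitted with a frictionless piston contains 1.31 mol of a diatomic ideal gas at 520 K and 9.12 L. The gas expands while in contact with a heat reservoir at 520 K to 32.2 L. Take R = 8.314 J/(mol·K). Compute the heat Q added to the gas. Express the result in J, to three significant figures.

Q ≈ 7140 J

Isothermal ⇒ ΔU = 0, so Q = W = nRT ln(V₂/V₁).
Q = (1.31)(8.314)(520) ln(32.2/9.12) = 5663 × 1.261 = 7144 J.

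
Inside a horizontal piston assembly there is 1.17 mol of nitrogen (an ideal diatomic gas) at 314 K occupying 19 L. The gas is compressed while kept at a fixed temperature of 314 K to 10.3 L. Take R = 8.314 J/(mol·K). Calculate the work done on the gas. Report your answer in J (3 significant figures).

W ≈ 1870 J

Isothermal: W = nRT ln(V₂/V₁).
W = (1.17)(8.314)(314) × ln(10.3/19)
  = 3054 × -0.6123
W_by_gas = -1870 J; work on gas = −W_by = 1870 J.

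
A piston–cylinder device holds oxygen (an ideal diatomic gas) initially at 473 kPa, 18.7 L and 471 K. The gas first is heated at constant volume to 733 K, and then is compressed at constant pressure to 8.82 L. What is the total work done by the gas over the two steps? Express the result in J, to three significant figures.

Step 1 (isochoric): W = 0 (constant volume).
After step 1: P = 736.1 kPa (V unchanged).
Step 2 (isobaric): W = PΔV = (736.1 kPa)(8.82 − 18.7 L) = -7273 J.
W_total = 0 − 7273 = -7273 J.

W_total ≈ -7270 J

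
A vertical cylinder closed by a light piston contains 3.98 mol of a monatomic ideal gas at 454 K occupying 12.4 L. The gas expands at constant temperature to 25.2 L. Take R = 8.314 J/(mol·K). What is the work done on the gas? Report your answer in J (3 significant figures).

Isothermal: W = nRT ln(V₂/V₁).
W = (3.98)(8.314)(454) × ln(25.2/12.4)
  = 15023 × 0.7091
W_by_gas = 10653 J; work on gas = −W_by = -10653 J.

W ≈ -10700 J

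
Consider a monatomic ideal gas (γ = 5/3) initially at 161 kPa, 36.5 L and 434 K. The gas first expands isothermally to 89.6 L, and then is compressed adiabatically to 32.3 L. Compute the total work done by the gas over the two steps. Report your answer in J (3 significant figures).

Step 1 (isothermal): W = P₁V₁ ln(V₂/V₁) = (5876) ln(89.6/36.5) = 5277 J.
After step 1: P = 65.59 kPa, V = 89.6 L, T = 434 K.
Step 2 (adiabatic): W = (P₁V₁ − P₂V₂)/(γ−1) = (5876 − 11602)/0.667 = -8588 J.
W_total = 5277 − 8588 = -3310 J.

W_total ≈ -3310 J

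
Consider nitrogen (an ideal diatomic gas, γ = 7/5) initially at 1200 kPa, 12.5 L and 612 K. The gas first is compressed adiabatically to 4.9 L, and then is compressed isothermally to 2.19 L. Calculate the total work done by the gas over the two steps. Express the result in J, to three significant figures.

W_total ≈ -34600 J

Step 1 (adiabatic): W = (P₁V₁ − P₂V₂)/(γ−1) = (15000 − 21816)/0.4 = -17040 J.
After step 1: P = 4452 kPa, V = 4.9 L, T = 890.1 K.
Step 2 (isothermal): W = P₁V₁ ln(V₂/V₁) = (21816) ln(2.19/4.9) = -17569 J.
W_total = -17040 − 17569 = -34609 J.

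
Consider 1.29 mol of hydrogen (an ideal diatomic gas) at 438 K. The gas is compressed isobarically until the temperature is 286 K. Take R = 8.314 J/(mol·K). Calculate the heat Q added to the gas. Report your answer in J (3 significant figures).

Isobaric: W = nRΔT = (1.29)(8.314)(-152) = -1630 J.
ΔU = nCᵥΔT with Cᵥ = 5R/2: ΔU = (1.29)(20.79)(-152) = -4076 J.
Q = ΔU + W = -4076 − 1630 = -5706 J.

Q ≈ -5710 J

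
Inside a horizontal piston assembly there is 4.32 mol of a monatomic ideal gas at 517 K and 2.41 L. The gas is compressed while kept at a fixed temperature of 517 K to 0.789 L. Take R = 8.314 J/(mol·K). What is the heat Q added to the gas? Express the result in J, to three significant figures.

Q ≈ -20700 J

Isothermal ⇒ ΔU = 0, so Q = W = nRT ln(V₂/V₁).
Q = (4.32)(8.314)(517) ln(0.789/2.41) = 18569 × -1.117 = -20734 J.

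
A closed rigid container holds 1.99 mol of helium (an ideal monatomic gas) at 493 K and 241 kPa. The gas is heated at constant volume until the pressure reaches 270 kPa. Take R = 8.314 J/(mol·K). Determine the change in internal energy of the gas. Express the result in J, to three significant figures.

Constant volume ⇒ W = 0, so Q = ΔU = nCᵥΔT with Cᵥ = 3R/2 = 12.47 J/(mol·K).
At constant V, T₂/T₁ = P₂/P₁ ⇒ ΔT = T₁(P₂/P₁ − 1) = 493·(270/241 − 1) = 59.32 K.
ΔU = (1.99)(12.47)(59.32) = 1472 J.

ΔU ≈ 1470 J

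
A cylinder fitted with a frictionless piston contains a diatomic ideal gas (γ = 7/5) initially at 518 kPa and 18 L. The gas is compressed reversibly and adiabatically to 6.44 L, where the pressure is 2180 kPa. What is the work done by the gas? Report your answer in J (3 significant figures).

Adiabatic: W = (P₁V₁ − P₂V₂)/(γ − 1) with γ = 7/5.
P₁V₁ = 9324 J, P₂V₂ = 14039 J.
W = (9324 − 14039) / 0.4 = -11788 J.

W ≈ -11800 J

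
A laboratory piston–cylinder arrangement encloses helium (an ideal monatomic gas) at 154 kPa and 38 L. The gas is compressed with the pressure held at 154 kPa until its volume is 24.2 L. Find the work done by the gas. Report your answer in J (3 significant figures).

Isobaric: W = P ΔV.
W = (154 kPa)(24.2 − 38 L) = (154)(-13.8) = -2125 J.

W ≈ -2130 J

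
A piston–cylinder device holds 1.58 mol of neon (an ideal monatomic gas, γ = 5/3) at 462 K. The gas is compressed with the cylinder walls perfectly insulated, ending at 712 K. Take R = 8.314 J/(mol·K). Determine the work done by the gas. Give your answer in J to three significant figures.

W ≈ -4930 J

Adiabatic ⇒ Q = 0, so W_by = −ΔU = nCᵥ(T₁ − T₂).
Cᵥ = 3R/2 = 12.47 J/(mol·K).
W = (1.58)(12.47)(462 − 712) = -4926 J.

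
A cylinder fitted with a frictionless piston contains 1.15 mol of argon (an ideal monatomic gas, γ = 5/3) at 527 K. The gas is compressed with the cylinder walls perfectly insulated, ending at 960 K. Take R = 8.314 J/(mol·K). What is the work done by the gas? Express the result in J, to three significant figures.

Adiabatic ⇒ Q = 0, so W_by = −ΔU = nCᵥ(T₁ − T₂).
Cᵥ = 3R/2 = 12.47 J/(mol·K).
W = (1.15)(12.47)(527 − 960) = -6210 J.

W ≈ -6210 J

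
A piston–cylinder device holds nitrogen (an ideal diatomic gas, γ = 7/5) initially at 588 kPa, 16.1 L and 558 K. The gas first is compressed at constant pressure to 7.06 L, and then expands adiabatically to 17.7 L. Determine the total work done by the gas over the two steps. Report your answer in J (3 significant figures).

W_total ≈ -2120 J

Step 1 (isobaric): W = PΔV = (588 kPa)(7.06 − 16.1 L) = -5316 J.
After step 1: P = 588 kPa, V = 7.06 L, T = 244.7 K.
Step 2 (adiabatic): W = (P₁V₁ − P₂V₂)/(γ−1) = (4151 − 2874)/0.4 = 3193 J.
W_total = -5316 + 3193 = -2123 J.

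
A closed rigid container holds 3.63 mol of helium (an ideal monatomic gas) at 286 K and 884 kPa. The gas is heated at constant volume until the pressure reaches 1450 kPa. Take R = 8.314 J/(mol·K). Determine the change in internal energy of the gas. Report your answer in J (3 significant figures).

Constant volume ⇒ W = 0, so Q = ΔU = nCᵥΔT with Cᵥ = 3R/2 = 12.47 J/(mol·K).
At constant V, T₂/T₁ = P₂/P₁ ⇒ ΔT = T₁(P₂/P₁ − 1) = 286·(1450/884 − 1) = 183.1 K.
ΔU = (3.63)(12.47)(183.1) = 8290 J.

ΔU ≈ 8290 J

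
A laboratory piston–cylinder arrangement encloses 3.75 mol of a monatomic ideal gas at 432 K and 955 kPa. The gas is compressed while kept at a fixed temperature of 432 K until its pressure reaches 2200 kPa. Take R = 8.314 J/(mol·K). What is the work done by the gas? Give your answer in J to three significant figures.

W ≈ -11200 J

Isothermal process: W = nRT ln(V₂/V₁) = nRT ln(P₁/P₂).
W = (3.75)(8.314)(432) × ln(955/2200)
  = 13469 × ln(0.4341) = 13469 × -0.8345
W_by_gas = -11240 J.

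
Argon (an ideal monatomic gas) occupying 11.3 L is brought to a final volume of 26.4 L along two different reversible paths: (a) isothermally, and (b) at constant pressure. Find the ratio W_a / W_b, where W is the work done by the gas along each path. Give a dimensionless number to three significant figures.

W_a / W_b ≈ 0.635

Path (a) isothermal: W = P₁V₁ ln(V₂/V₁) → W_a/(P₁V₁) = 0.8486.
Path (b) isobaric: W = P₁(V₂ − V₁) → W_b/(P₁V₁) = 1.336.
W_a / W_b = 0.8486 / 1.336 = 0.635.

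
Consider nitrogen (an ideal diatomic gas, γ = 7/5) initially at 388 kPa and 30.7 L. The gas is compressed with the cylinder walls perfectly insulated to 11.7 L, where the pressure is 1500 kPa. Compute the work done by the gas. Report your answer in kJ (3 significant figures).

Adiabatic: W = (P₁V₁ − P₂V₂)/(γ − 1) with γ = 7/5.
P₁V₁ = 11912 J, P₂V₂ = 17550 J.
W = (11912 − 17550) / 0.4 = -14096 J.

W ≈ -14.1 kJ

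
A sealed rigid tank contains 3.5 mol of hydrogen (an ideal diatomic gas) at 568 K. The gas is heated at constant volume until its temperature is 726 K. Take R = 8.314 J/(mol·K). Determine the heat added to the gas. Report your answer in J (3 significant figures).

Q ≈ 11500 J

Constant volume ⇒ W = 0, so Q = ΔU = nCᵥΔT with Cᵥ = 5R/2 = 20.79 J/(mol·K).
ΔU = (3.5)(20.79)(726 − 568) = 11494 J.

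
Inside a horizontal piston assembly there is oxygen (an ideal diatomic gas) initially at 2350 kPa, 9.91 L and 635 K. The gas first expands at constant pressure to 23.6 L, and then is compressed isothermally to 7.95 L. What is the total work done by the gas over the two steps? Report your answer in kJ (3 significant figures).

Step 1 (isobaric): W = PΔV = (2350 kPa)(23.6 − 9.91 L) = 32172 J.
After step 1: P = 2350 kPa, V = 23.6 L, T = 1512 K.
Step 2 (isothermal): W = P₁V₁ ln(V₂/V₁) = (55460) ln(7.95/23.6) = -60345 J.
W_total = 32172 − 60345 = -28173 J.

W_total ≈ -28.2 kJ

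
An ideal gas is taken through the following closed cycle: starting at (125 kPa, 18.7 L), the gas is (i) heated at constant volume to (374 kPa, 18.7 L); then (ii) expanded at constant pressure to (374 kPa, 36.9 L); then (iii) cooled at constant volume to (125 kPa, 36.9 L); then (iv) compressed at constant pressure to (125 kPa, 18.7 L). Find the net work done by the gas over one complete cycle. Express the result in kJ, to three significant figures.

Constant-volume legs do no work.
W(ii) = (374)(36.9 − 18.7) = 6807 J; W(iv) = (125)(18.7 − 36.9) = -2275 J.
W_net = 6807 − 2275 = 4532 J (the clockwise enclosed area).

W_net ≈ 4.53 kJ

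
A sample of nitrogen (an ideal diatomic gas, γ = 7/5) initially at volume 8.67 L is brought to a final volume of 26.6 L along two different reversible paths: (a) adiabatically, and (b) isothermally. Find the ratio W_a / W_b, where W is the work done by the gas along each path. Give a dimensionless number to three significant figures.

Path (a) adiabatic: W = P₁V₁(1 − (V₁/V₂)^(γ−1))/(γ−1) → W_a/(P₁V₁) = 0.9034.
Path (b) isothermal: W = P₁V₁ ln(V₂/V₁) → W_b/(P₁V₁) = 1.121.
W_a / W_b = 0.9034 / 1.121 = 0.8059.

W_a / W_b ≈ 0.806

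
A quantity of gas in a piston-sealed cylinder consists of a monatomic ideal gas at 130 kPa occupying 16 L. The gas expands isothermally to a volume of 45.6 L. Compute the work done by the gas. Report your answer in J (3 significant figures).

Isothermal: W = nRT ln(V₂/V₁) = P₁V₁ ln(V₂/V₁).
P₁V₁ = (130 kPa)(16 L) = 2080 J.
W = 2080 × ln(45.6/16) = 2080 × 1.047
W_by_gas = 2178 J.

W ≈ 2180 J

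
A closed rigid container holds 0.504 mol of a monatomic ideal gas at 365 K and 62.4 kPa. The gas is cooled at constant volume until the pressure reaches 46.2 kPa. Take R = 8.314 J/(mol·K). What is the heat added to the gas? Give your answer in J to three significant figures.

Q ≈ -596 J

Constant volume ⇒ W = 0, so Q = ΔU = nCᵥΔT with Cᵥ = 3R/2 = 12.47 J/(mol·K).
At constant V, T₂/T₁ = P₂/P₁ ⇒ ΔT = T₁(P₂/P₁ − 1) = 365·(46.2/62.4 − 1) = -94.76 K.
ΔU = (0.504)(12.47)(-94.76) = -595.6 J.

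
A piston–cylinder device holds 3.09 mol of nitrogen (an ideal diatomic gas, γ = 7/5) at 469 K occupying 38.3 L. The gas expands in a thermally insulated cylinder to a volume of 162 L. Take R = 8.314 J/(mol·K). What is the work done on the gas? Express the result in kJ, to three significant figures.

Adiabatic: TV^(γ−1) = const with γ = 7/5.
T₂ = T₁ (V₁/V₂)^(γ−1) = 469 × (38.3/162)^0.4 = 469 × 0.5617 = 263.4 K.
W_by = nCᵥ(T₁ − T₂) = (3.09)(20.79)(469 − 263.4) = 13204 J.
Work on gas = −W_by = -13204 J.

W ≈ -13.2 kJ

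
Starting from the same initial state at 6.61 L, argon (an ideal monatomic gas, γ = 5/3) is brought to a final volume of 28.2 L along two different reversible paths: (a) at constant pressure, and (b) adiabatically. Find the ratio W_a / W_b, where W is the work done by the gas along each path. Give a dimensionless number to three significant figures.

W_a / W_b ≈ 3.51

Path (a) isobaric: W = P₁(V₂ − V₁) → W_a/(P₁V₁) = 3.266.
Path (b) adiabatic: W = P₁V₁(1 − (V₁/V₂)^(γ−1))/(γ−1) → W_b/(P₁V₁) = 0.9298.
W_a / W_b = 3.266 / 0.9298 = 3.513.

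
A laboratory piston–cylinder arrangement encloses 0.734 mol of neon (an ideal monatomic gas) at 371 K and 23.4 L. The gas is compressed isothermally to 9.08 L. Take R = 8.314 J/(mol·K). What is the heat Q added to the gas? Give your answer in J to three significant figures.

Q ≈ -2140 J

Isothermal ⇒ ΔU = 0, so Q = W = nRT ln(V₂/V₁).
Q = (0.734)(8.314)(371) ln(9.08/23.4) = 2264 × -0.9467 = -2143 J.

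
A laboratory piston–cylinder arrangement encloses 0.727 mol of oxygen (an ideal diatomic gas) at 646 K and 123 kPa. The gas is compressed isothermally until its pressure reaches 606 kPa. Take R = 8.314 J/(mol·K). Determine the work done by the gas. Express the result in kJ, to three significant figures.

Isothermal process: W = nRT ln(V₂/V₁) = nRT ln(P₁/P₂).
W = (0.727)(8.314)(646) × ln(123/606)
  = 3905 × ln(0.203) = 3905 × -1.595
W_by_gas = -6227 J.

W ≈ -6.23 kJ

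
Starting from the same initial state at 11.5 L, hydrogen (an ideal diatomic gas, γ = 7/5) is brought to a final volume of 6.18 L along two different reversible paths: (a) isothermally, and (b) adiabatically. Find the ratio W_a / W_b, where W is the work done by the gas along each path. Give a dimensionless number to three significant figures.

Path (a) isothermal: W = P₁V₁ ln(V₂/V₁) → W_a/(P₁V₁) = -0.621.
Path (b) adiabatic: W = P₁V₁(1 − (V₁/V₂)^(γ−1))/(γ−1) → W_b/(P₁V₁) = -0.705.
W_a / W_b = -0.621 / -0.705 = 0.8809.

W_a / W_b ≈ 0.881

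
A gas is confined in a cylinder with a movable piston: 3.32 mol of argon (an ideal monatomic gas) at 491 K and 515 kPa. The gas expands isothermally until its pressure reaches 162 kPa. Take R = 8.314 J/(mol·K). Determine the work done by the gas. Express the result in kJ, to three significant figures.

W ≈ 15.7 kJ

Isothermal process: W = nRT ln(V₂/V₁) = nRT ln(P₁/P₂).
W = (3.32)(8.314)(491) × ln(515/162)
  = 13553 × ln(3.179) = 13553 × 1.157
W_by_gas = 15675 J.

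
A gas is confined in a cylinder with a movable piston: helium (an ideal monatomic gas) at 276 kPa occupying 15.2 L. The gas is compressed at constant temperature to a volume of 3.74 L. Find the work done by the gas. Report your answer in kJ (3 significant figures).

Isothermal: W = nRT ln(V₂/V₁) = P₁V₁ ln(V₂/V₁).
P₁V₁ = (276 kPa)(15.2 L) = 4195 J.
W = 4195 × ln(3.74/15.2) = 4195 × -1.402
W_by_gas = -5883 J.

W ≈ -5.88 kJ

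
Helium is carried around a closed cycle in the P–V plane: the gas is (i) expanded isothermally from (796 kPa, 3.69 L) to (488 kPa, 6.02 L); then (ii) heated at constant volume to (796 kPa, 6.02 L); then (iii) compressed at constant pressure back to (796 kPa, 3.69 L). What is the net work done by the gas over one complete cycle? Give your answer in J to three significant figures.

W_net ≈ -417 J

Leg (i): W = PᵢVᵢ ln(V_f/Vᵢ) = (2937) ln(6.02/3.69) = 1438 J.
Leg (ii): W = 0.
Leg (iii): W = PΔV = (796)(3.69 − 6.02) = -1855 J.
W_net = 1438 − 1855 = -417 J.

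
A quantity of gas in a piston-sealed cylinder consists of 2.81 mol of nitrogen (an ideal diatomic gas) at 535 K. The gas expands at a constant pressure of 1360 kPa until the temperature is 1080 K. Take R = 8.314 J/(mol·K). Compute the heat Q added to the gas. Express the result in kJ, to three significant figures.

Q ≈ 44.6 kJ

Isobaric: W = nRΔT = (2.81)(8.314)(545) = 12732 J.
ΔU = nCᵥΔT with Cᵥ = 5R/2: ΔU = (2.81)(20.79)(545) = 31831 J.
Q = ΔU + W = 31831 + 12732 = 44564 J.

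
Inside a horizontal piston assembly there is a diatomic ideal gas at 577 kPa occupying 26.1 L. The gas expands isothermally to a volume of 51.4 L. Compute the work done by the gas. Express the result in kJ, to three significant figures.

W ≈ 10.2 kJ

Isothermal: W = nRT ln(V₂/V₁) = P₁V₁ ln(V₂/V₁).
P₁V₁ = (577 kPa)(26.1 L) = 15060 J.
W = 15060 × ln(51.4/26.1) = 15060 × 0.6777
W_by_gas = 10206 J.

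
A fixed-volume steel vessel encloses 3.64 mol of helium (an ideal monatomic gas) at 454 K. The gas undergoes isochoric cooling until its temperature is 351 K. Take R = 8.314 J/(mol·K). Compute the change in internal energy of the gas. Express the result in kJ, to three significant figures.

ΔU ≈ -4.68 kJ

Constant volume ⇒ W = 0, so Q = ΔU = nCᵥΔT with Cᵥ = 3R/2 = 12.47 J/(mol·K).
ΔU = (3.64)(12.47)(351 − 454) = -4676 J.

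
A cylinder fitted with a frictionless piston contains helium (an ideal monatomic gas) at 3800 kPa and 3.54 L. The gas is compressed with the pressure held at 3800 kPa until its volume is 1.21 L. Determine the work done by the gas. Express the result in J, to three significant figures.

W ≈ -8850 J

Isobaric: W = P ΔV.
W = (3800 kPa)(1.21 − 3.54 L) = (3800)(-2.33) = -8854 J.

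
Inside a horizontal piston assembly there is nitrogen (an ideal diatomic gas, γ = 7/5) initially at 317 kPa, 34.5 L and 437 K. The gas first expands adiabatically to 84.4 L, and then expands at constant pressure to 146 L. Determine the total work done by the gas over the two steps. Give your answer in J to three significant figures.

W_total ≈ 13800 J

Step 1 (adiabatic): W = (P₁V₁ − P₂V₂)/(γ−1) = (10936 − 7647)/0.4 = 8225 J.
After step 1: P = 90.6 kPa, V = 84.4 L, T = 305.5 K.
Step 2 (isobaric): W = PΔV = (90.6 kPa)(146 − 84.4 L) = 5581 J.
W_total = 8225 + 5581 = 13806 J.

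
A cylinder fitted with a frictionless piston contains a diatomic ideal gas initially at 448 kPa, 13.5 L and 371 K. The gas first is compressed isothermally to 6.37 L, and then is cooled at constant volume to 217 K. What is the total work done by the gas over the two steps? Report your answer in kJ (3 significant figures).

W_total ≈ -4.54 kJ

Step 1 (isothermal): W = P₁V₁ ln(V₂/V₁) = (6048) ln(6.37/13.5) = -4543 J.
Step 2 (isochoric): W = 0 (constant volume).
W_total = -4543 + 0 = -4543 J.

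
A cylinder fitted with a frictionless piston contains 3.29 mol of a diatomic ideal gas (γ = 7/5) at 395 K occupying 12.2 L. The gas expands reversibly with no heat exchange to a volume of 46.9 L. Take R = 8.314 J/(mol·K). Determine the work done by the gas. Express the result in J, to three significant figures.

W ≈ 11200 J

Adiabatic: TV^(γ−1) = const with γ = 7/5.
T₂ = T₁ (V₁/V₂)^(γ−1) = 395 × (12.2/46.9)^0.4 = 395 × 0.5835 = 230.5 K.
W_by = nCᵥ(T₁ − T₂) = (3.29)(20.79)(395 − 230.5) = 11249 J.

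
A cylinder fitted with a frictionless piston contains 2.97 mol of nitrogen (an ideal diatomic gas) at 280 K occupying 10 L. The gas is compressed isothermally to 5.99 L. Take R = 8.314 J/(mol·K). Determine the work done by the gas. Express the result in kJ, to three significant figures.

Isothermal: W = nRT ln(V₂/V₁).
W = (2.97)(8.314)(280) × ln(5.99/10)
  = 6914 × -0.5125
W_by_gas = -3543 J.

W ≈ -3.54 kJ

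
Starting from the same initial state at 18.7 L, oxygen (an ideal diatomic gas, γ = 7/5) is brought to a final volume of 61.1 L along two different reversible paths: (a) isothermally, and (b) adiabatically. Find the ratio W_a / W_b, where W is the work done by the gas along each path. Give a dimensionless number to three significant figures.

W_a / W_b ≈ 1.26

Path (a) isothermal: W = P₁V₁ ln(V₂/V₁) → W_a/(P₁V₁) = 1.184.
Path (b) adiabatic: W = P₁V₁(1 − (V₁/V₂)^(γ−1))/(γ−1) → W_b/(P₁V₁) = 0.9431.
W_a / W_b = 1.184 / 0.9431 = 1.255.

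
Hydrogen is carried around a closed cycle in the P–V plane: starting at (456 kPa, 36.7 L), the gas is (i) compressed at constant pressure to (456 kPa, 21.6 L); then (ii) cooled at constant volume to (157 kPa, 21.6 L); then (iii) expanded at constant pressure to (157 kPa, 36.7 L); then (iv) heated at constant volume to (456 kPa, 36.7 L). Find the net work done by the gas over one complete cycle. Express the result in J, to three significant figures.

Constant-volume legs do no work.
W(i) = (456)(21.6 − 36.7) = -6886 J; W(iii) = (157)(36.7 − 21.6) = 2371 J.
W_net = -6886 + 2371 = -4515 J (the counter-clockwise enclosed area).

W_net ≈ -4510 J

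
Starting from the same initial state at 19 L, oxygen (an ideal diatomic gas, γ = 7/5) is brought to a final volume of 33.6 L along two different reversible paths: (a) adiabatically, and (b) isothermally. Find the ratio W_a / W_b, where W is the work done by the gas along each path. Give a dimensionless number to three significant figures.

W_a / W_b ≈ 0.894

Path (a) adiabatic: W = P₁V₁(1 − (V₁/V₂)^(γ−1))/(γ−1) → W_a/(P₁V₁) = 0.5098.
Path (b) isothermal: W = P₁V₁ ln(V₂/V₁) → W_b/(P₁V₁) = 0.5701.
W_a / W_b = 0.5098 / 0.5701 = 0.8942.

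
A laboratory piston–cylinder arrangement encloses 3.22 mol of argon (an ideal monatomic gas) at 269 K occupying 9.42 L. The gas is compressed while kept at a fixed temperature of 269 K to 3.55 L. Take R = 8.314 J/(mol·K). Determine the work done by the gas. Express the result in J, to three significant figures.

W ≈ -7030 J

Isothermal: W = nRT ln(V₂/V₁).
W = (3.22)(8.314)(269) × ln(3.55/9.42)
  = 7201 × -0.9759
W_by_gas = -7028 J.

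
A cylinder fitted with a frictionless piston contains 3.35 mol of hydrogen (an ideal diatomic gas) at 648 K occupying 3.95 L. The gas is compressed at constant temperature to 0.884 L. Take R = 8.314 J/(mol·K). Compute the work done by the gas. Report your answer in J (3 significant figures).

W ≈ -27000 J

Isothermal: W = nRT ln(V₂/V₁).
W = (3.35)(8.314)(648) × ln(0.884/3.95)
  = 18048 × -1.497
W_by_gas = -27018 J.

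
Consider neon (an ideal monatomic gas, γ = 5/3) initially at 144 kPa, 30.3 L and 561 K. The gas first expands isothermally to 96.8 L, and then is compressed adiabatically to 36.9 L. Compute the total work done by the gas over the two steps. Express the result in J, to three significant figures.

W_total ≈ -836 J

Step 1 (isothermal): W = P₁V₁ ln(V₂/V₁) = (4363) ln(96.8/30.3) = 5068 J.
After step 1: P = 45.07 kPa, V = 96.8 L, T = 561 K.
Step 2 (adiabatic): W = (P₁V₁ − P₂V₂)/(γ−1) = (4363 − 8299)/0.667 = -5904 J.
W_total = 5068 − 5904 = -836.2 J.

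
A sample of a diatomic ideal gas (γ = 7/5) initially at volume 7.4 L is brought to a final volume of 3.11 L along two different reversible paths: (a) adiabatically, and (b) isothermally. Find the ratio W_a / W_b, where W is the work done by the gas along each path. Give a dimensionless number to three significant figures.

Path (a) adiabatic: W = P₁V₁(1 − (V₁/V₂)^(γ−1))/(γ−1) → W_a/(P₁V₁) = -1.036.
Path (b) isothermal: W = P₁V₁ ln(V₂/V₁) → W_b/(P₁V₁) = -0.8669.
W_a / W_b = -1.036 / -0.8669 = 1.195.

W_a / W_b ≈ 1.20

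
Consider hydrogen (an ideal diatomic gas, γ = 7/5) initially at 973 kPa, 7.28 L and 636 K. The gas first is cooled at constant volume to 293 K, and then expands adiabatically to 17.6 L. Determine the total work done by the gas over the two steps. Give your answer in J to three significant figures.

W_total ≈ 2430 J

Step 1 (isochoric): W = 0 (constant volume).
After step 1: P = 448.3 kPa (V unchanged).
Step 2 (adiabatic): W = (P₁V₁ − P₂V₂)/(γ−1) = (3263 − 2292)/0.4 = 2427 J.
W_total = 0 + 2427 = 2427 J.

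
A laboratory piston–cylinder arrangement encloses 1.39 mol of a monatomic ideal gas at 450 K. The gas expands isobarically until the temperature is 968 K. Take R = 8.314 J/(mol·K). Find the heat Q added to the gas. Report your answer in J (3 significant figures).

Isobaric: W = nRΔT = (1.39)(8.314)(518) = 5986 J.
ΔU = nCᵥΔT with Cᵥ = 3R/2: ΔU = (1.39)(12.47)(518) = 8979 J.
Q = ΔU + W = 8979 + 5986 = 14966 J.

Q ≈ 15000 J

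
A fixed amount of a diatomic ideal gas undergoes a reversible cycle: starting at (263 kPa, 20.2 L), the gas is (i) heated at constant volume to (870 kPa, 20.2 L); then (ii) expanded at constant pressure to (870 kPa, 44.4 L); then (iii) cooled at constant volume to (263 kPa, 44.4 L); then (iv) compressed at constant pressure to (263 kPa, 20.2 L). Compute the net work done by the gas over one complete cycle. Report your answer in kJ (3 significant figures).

Constant-volume legs do no work.
W(ii) = (870)(44.4 − 20.2) = 21054 J; W(iv) = (263)(20.2 − 44.4) = -6365 J.
W_net = 21054 − 6365 = 14689 J (the clockwise enclosed area).

W_net ≈ 14.7 kJ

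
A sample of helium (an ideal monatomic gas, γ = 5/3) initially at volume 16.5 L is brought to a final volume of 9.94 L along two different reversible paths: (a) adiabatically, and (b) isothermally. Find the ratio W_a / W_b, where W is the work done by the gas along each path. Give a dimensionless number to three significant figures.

W_a / W_b ≈ 1.19

Path (a) adiabatic: W = P₁V₁(1 − (V₁/V₂)^(γ−1))/(γ−1) → W_a/(P₁V₁) = -0.6029.
Path (b) isothermal: W = P₁V₁ ln(V₂/V₁) → W_b/(P₁V₁) = -0.5068.
W_a / W_b = -0.6029 / -0.5068 = 1.19.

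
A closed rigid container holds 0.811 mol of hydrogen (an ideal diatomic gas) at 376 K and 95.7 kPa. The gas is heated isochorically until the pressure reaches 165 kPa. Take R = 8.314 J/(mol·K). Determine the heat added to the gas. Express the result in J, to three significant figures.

Constant volume ⇒ W = 0, so Q = ΔU = nCᵥΔT with Cᵥ = 5R/2 = 20.79 J/(mol·K).
At constant V, T₂/T₁ = P₂/P₁ ⇒ ΔT = T₁(P₂/P₁ − 1) = 376·(165/95.7 − 1) = 272.3 K.
ΔU = (0.811)(20.79)(272.3) = 4590 J.

Q ≈ 4590 J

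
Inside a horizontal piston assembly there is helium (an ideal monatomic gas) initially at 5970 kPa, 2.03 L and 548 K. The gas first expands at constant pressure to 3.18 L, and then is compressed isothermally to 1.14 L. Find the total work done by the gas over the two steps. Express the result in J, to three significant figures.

Step 1 (isobaric): W = PΔV = (5970 kPa)(3.18 − 2.03 L) = 6866 J.
After step 1: P = 5970 kPa, V = 3.18 L, T = 858.4 K.
Step 2 (isothermal): W = P₁V₁ ln(V₂/V₁) = (18985) ln(1.14/3.18) = -19475 J.
W_total = 6866 − 19475 = -12610 J.

W_total ≈ -12600 J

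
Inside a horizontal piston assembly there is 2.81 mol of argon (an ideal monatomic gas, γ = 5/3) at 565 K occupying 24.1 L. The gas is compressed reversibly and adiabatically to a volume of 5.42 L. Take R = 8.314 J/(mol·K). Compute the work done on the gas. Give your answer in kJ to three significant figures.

W ≈ 33.7 kJ

Adiabatic: TV^(γ−1) = const with γ = 5/3.
T₂ = T₁ (V₁/V₂)^(γ−1) = 565 × (24.1/5.42)^0.667 = 565 × 2.704 = 1528 K.
W_by = nCᵥ(T₁ − T₂) = (2.81)(12.47)(565 − 1528) = -33739 J.
Work on gas = −W_by = 33739 J.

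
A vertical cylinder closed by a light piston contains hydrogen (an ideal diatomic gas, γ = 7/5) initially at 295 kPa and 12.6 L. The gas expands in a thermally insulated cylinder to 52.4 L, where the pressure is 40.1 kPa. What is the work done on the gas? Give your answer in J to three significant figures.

Adiabatic: W = (P₁V₁ − P₂V₂)/(γ − 1) with γ = 7/5.
P₁V₁ = 3717 J, P₂V₂ = 2101 J.
W = (3717 − 2101) / 0.4 = 4039 J.
Work on gas = −W_by = -4039 J.

W ≈ -4040 J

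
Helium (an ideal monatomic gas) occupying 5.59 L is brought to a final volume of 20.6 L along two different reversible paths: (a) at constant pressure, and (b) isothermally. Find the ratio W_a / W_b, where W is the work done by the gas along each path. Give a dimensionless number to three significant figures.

Path (a) isobaric: W = P₁(V₂ − V₁) → W_a/(P₁V₁) = 2.685.
Path (b) isothermal: W = P₁V₁ ln(V₂/V₁) → W_b/(P₁V₁) = 1.304.
W_a / W_b = 2.685 / 1.304 = 2.059.

W_a / W_b ≈ 2.06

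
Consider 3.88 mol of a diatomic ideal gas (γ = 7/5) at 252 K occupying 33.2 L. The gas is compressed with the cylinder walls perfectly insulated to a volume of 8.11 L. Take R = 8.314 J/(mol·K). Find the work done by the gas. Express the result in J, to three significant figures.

W ≈ -15400 J

Adiabatic: TV^(γ−1) = const with γ = 7/5.
T₂ = T₁ (V₁/V₂)^(γ−1) = 252 × (33.2/8.11)^0.4 = 252 × 1.757 = 442.8 K.
W_by = nCᵥ(T₁ − T₂) = (3.88)(20.79)(252 − 442.8) = -15390 J.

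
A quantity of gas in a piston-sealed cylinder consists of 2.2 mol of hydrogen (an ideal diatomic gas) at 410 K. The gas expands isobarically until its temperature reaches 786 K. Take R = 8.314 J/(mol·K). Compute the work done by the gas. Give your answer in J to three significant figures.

W ≈ 6880 J

Isobaric: W = P ΔV = nR ΔT.
W = (2.2)(8.314)(786 − 410) = 6877 J.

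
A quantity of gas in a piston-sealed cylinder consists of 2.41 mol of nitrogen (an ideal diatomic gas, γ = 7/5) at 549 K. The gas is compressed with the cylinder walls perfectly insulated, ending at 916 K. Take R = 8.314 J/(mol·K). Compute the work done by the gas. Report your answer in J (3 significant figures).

W ≈ -18400 J

Adiabatic ⇒ Q = 0, so W_by = −ΔU = nCᵥ(T₁ − T₂).
Cᵥ = 5R/2 = 20.79 J/(mol·K).
W = (2.41)(20.79)(549 − 916) = -18384 J.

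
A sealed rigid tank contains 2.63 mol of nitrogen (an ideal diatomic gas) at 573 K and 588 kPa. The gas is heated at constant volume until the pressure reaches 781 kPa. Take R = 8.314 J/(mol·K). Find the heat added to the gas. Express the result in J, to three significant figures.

Q ≈ 10300 J

Constant volume ⇒ W = 0, so Q = ΔU = nCᵥΔT with Cᵥ = 5R/2 = 20.79 J/(mol·K).
At constant V, T₂/T₁ = P₂/P₁ ⇒ ΔT = T₁(P₂/P₁ − 1) = 573·(781/588 − 1) = 188.1 K.
ΔU = (2.63)(20.79)(188.1) = 10281 J.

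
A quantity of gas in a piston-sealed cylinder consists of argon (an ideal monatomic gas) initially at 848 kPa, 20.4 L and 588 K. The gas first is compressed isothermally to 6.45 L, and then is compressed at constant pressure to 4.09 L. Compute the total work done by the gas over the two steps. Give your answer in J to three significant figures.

W_total ≈ -26200 J

Step 1 (isothermal): W = P₁V₁ ln(V₂/V₁) = (17299) ln(6.45/20.4) = -19919 J.
After step 1: P = 2682 kPa, V = 6.45 L, T = 588 K.
Step 2 (isobaric): W = PΔV = (2682 kPa)(4.09 − 6.45 L) = -6330 J.
W_total = -19919 − 6330 = -26249 J.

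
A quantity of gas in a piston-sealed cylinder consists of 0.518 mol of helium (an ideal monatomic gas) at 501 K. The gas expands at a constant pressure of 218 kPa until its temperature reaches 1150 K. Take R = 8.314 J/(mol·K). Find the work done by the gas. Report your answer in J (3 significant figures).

W ≈ 2800 J

Isobaric: W = P ΔV = nR ΔT.
W = (0.518)(8.314)(1150 − 501) = 2795 J.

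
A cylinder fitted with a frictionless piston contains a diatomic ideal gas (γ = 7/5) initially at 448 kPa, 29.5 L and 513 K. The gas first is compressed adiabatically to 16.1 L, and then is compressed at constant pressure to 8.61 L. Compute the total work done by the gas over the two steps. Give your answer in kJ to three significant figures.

W_total ≈ -16.9 kJ

Step 1 (adiabatic): W = (P₁V₁ − P₂V₂)/(γ−1) = (13216 − 16838)/0.4 = -9056 J.
After step 1: P = 1046 kPa, V = 16.1 L, T = 653.6 K.
Step 2 (isobaric): W = PΔV = (1046 kPa)(8.61 − 16.1 L) = -7833 J.
W_total = -9056 − 7833 = -16889 J.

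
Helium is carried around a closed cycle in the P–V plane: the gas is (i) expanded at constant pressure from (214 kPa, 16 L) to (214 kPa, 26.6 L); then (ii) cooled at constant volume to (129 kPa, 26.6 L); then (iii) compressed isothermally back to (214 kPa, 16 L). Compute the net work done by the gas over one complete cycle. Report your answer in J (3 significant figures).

Leg (i): W = PΔV = (214)(26.6 − 16) = 2268 J.
Leg (ii): W = 0.
Leg (iii): W = PᵢVᵢ ln(V_f/Vᵢ) = (3431) ln(16/26.6) = -1744 J.
W_net = 2268 − 1744 = 524.1 J.

W_net ≈ 524 J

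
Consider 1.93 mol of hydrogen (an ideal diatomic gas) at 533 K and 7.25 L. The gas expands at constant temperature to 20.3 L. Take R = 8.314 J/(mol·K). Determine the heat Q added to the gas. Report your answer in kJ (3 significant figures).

Isothermal ⇒ ΔU = 0, so Q = W = nRT ln(V₂/V₁).
Q = (1.93)(8.314)(533) ln(20.3/7.25) = 8553 × 1.03 = 8806 J.

Q ≈ 8.81 kJ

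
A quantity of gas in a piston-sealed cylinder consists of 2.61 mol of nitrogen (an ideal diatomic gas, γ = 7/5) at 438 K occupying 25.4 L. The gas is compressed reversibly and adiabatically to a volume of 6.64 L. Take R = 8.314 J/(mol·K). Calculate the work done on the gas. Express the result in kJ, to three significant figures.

W ≈ 16.9 kJ

Adiabatic: TV^(γ−1) = const with γ = 7/5.
T₂ = T₁ (V₁/V₂)^(γ−1) = 438 × (25.4/6.64)^0.4 = 438 × 1.71 = 749.1 K.
W_by = nCᵥ(T₁ − T₂) = (2.61)(20.79)(438 − 749.1) = -16877 J.
Work on gas = −W_by = 16877 J.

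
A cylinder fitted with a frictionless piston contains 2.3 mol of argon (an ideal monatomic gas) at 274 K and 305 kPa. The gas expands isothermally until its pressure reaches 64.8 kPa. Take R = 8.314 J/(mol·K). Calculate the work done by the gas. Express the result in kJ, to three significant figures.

Isothermal process: W = nRT ln(V₂/V₁) = nRT ln(P₁/P₂).
W = (2.3)(8.314)(274) × ln(305/64.8)
  = 5239 × ln(4.707) = 5239 × 1.549
W_by_gas = 8116 J.

W ≈ 8.12 kJ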